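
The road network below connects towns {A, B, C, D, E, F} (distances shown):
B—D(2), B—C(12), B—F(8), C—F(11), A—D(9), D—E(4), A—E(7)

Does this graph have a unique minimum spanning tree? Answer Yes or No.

Yes

Sort edges by weight, then run Kruskal:
B—D (2): add — endpoints in different components.
D—E (4): add — endpoints in different components.
A—E (7): add — endpoints in different components.
B—F (8): add — endpoints in different components.
A—D (9): skip — A and D already connected.
C—F (11): add — endpoints in different components.
Every non-tree edge has weight strictly greater than the heaviest edge on the tree path between its endpoints, so the MST is unique.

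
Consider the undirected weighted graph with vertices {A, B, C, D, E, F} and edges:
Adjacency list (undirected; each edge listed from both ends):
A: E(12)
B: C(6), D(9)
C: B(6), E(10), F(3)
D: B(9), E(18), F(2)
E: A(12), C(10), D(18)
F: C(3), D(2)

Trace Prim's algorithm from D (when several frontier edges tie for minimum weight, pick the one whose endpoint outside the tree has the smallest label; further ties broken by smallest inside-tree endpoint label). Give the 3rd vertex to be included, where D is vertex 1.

C

Prim's algorithm from D:
Step 1: cheapest edge leaving the tree is D–F (2); add F.
Step 2: cheapest edge leaving the tree is C–F (3); add C.
Step 3: cheapest edge leaving the tree is B–C (6); add B.
Step 4: cheapest edge leaving the tree is C–E (10); add E.
Step 5: cheapest edge leaving the tree is A–E (12); add A.
Vertex order: D, F, C, B, E, A. The 3rd vertex is C.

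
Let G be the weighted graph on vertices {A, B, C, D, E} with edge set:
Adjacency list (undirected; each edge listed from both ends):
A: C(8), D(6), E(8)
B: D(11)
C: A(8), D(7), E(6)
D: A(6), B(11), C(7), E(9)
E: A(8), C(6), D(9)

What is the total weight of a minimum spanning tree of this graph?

Sort edges by weight, then run Kruskal:
A–D (6): add — endpoints in different components.
C–E (6): add — endpoints in different components.
C–D (7): add — endpoints in different components.
A–C (8): skip — A and C already connected.
A–E (8): skip — A and E already connected.
D–E (9): skip — D and E already connected.
B–D (11): add — endpoints in different components.
MST edges: A–D, C–E, C–D, B–D; total weight 6+6+7+11 = 30.

30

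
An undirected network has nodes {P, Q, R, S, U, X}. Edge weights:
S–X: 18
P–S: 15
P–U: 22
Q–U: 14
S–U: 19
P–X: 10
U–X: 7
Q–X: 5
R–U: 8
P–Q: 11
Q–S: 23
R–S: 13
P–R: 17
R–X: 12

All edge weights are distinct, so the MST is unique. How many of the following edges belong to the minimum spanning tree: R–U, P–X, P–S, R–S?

3

Kruskal's algorithm — process edges by increasing weight (ties by edge label):
Q–X (5): add. Components now {R} {Q,X} {U} {P} {S}
U–X (7): add. Components now {R} {Q,U,X} {P} {S}
R–U (8): add. Components now {Q,R,U,X} {P} {S}
P–X (10): add. Components now {P,Q,R,U,X} {S}
P–Q (11): skip — Q and P already connected.
R–X (12): skip — R and X already connected.
R–S (13): add. Components now {P,Q,R,S,U,X}
MST edge set: {Q–X, U–X, R–U, P–X, R–S}.
Of the listed edges, {R–U, P–X, R–S} are in the MST → 3.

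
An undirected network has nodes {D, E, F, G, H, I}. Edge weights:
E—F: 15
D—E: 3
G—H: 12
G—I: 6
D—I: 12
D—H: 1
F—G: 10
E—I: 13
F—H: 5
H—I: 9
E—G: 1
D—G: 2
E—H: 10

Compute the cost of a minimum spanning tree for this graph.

Kruskal: consider edges lightest-first.
D—H (1): add. Components now {D,H} {E} {F} {G} {I}
E—G (1): add. Components now {D,H} {E,G} {F} {I}
D—G (2): add. Components now {D,E,G,H} {F} {I}
D—E (3): skip — D and E already connected.
F—H (5): add. Components now {D,E,F,G,H} {I}
G—I (6): add. Components now {D,E,F,G,H,I}
MST edges: D—H, E—G, D—G, F—H, G—I; total weight 1+1+2+5+6 = 15.

15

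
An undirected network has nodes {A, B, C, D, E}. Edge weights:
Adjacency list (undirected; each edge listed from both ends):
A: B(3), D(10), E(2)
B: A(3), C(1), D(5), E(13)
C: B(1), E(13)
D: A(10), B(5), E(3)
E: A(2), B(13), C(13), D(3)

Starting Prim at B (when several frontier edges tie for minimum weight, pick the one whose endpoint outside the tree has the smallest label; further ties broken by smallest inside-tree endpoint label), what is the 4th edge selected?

D-E

Grow the tree from B using Prim:
Step 1: cheapest edge leaving the tree is B-C (1); add C.
Step 2: cheapest edge leaving the tree is A-B (3); add A.
Step 3: cheapest edge leaving the tree is A-E (2); add E.
Step 4: cheapest edge leaving the tree is D-E (3); add D.
The 4th edge added is D-E.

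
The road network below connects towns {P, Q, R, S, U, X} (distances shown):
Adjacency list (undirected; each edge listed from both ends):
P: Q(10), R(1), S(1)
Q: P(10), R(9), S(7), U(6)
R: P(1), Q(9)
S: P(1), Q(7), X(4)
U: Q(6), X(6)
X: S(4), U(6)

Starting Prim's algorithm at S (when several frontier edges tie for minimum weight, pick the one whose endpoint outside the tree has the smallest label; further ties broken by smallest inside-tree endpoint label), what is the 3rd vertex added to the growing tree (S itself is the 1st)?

Prim, starting at S.
Step 1: frontier [P–S 1, S–X 4, Q–S 7] → take P–S (1); add P.
Step 2: frontier [P–R 1, P–Q 10, S–X 4, Q–S 7] → take P–R (1); add R.
Step 3: frontier [P–Q 10, Q–R 9, S–X 4, Q–S 7] → take S–X (4); add X.
Step 4: frontier [P–Q 10, Q–R 9, Q–S 7, U–X 6] → take U–X (6); add U.
Step 5: frontier [P–Q 10, Q–R 9, Q–S 7, Q–U 6] → take Q–U (6); add Q.
Vertex order: S, P, R, X, U, Q. The 3rd vertex is R.

R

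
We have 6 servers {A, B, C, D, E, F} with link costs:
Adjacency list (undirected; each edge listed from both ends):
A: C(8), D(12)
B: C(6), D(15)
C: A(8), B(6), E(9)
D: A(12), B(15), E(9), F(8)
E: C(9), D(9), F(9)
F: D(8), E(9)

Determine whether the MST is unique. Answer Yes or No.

No

Kruskal's algorithm — process edges by increasing weight (ties by edge label):
B—C (6): add. Components now {A} {B,C} {D} {E} {F}
A—C (8): add. Components now {A,B,C} {D} {E} {F}
D—F (8): add. Components now {A,B,C} {D,F} {E}
C—E (9): add. Components now {A,B,C,E} {D,F}
D—E (9): add. Components now {A,B,C,D,E,F}
Non-tree edge E—F has weight 9, equal to the heaviest edge on its tree cycle — swapping gives another MST of the same weight. Not unique.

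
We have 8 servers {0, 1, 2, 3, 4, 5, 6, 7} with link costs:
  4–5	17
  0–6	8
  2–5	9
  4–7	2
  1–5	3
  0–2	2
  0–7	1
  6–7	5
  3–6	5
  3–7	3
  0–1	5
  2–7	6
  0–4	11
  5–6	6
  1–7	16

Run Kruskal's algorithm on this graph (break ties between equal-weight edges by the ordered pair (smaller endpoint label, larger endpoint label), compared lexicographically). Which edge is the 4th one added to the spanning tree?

1-5

Kruskal's algorithm — process edges by increasing weight (ties by edge label):
0–7 (1): add — endpoints in different components.
0–2 (2): add — endpoints in different components.
4–7 (2): add — endpoints in different components.
1–5 (3): add — endpoints in different components.
3–7 (3): add — endpoints in different components.
0–1 (5): add — endpoints in different components.
3–6 (5): add — endpoints in different components.
The 4th edge added is 1–5.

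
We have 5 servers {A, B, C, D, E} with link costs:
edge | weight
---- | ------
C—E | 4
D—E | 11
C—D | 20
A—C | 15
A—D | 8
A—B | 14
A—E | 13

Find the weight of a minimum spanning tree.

Prim, starting at E.
Step 1: cheapest edge leaving the tree is C—E (4); add C.
Step 2: cheapest edge leaving the tree is D—E (11); add D.
Step 3: cheapest edge leaving the tree is A—D (8); add A.
Step 4: cheapest edge leaving the tree is A—B (14); add B.
MST edges: C—E, D—E, A—D, A—B; total weight 4+11+8+14 = 37.

37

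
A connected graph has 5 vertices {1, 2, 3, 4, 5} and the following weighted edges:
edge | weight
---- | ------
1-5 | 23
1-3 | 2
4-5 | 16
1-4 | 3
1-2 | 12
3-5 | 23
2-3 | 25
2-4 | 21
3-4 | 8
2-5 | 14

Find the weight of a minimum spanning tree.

Sort edges by weight, then run Kruskal:
1-3 (2): add — endpoints in different components.
1-4 (3): add — endpoints in different components.
3-4 (8): skip — 3 and 4 already connected.
1-2 (12): add — endpoints in different components.
2-5 (14): add — endpoints in different components.
MST edges: 1-3, 1-4, 1-2, 2-5; total weight 2+3+12+14 = 31.

31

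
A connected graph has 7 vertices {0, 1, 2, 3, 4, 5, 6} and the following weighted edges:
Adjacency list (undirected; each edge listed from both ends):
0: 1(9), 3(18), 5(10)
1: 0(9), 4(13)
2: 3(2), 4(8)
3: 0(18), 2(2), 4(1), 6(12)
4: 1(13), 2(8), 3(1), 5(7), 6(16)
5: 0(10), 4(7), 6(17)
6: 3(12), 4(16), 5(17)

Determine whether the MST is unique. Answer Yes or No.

Sort edges by weight, then run Kruskal:
3 4 (1): add — endpoints in different components.
2 3 (2): add — endpoints in different components.
4 5 (7): add — endpoints in different components.
2 4 (8): skip — 2 and 4 already connected.
0 1 (9): add — endpoints in different components.
0 5 (10): add — endpoints in different components.
3 6 (12): add — endpoints in different components.
Every non-tree edge has weight strictly greater than the heaviest edge on the tree path between its endpoints, so the MST is unique.

Yes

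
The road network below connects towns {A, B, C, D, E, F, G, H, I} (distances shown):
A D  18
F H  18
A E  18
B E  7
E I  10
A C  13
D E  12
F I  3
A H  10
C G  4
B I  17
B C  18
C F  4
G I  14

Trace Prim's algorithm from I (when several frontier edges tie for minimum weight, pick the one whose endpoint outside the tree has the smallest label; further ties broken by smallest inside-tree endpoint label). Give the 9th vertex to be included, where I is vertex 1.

H

Grow the tree from I using Prim:
Step 1: frontier [F I 3, E I 10, G I 14, B I 17] → take F I (3); add F.
Step 2: frontier [C F 4, F H 18, E I 10, G I 14, B I 17] → take C F (4); add C.
Step 3: frontier [C G 4, A C 13, B C 18, F H 18, E I 10, G I 14, B I 17] → take C G (4); add G.
Step 4: frontier [A C 13, B C 18, F H 18, E I 10, B I 17] → take E I (10); add E.
Step 5: frontier [A C 13, B C 18, B E 7, D E 12, A E 18, F H 18, B I 17] → take B E (7); add B.
Step 6: frontier [A C 13, D E 12, A E 18, F H 18] → take D E (12); add D.
Step 7: frontier [A C 13, A D 18, A E 18, F H 18] → take A C (13); add A.
Step 8: frontier [A H 10, F H 18] → take A H (10); add H.
Vertex order: I, F, C, G, E, B, D, A, H. The 9th vertex is H.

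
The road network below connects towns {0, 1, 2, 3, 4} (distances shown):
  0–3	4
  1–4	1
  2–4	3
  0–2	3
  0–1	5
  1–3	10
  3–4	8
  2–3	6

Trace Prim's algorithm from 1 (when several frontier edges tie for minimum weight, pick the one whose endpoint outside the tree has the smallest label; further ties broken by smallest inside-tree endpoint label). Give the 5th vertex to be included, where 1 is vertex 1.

Grow the tree from 1 using Prim:
Step 1: cheapest edge leaving the tree is 1–4 (1); add 4.
Step 2: cheapest edge leaving the tree is 2–4 (3); add 2.
Step 3: cheapest edge leaving the tree is 0–2 (3); add 0.
Step 4: cheapest edge leaving the tree is 0–3 (4); add 3.
Vertex order: 1, 4, 2, 0, 3. The 5th vertex is 3.

3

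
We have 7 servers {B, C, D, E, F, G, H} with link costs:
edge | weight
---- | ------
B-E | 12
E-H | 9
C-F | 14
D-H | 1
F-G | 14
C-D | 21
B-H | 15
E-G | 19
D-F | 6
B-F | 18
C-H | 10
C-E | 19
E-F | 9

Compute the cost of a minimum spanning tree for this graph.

52

Grow the tree from B using Prim:
Step 1: frontier [B-E 12, B-H 15, B-F 18] → take B-E (12); add E.
Step 2: frontier [B-H 15, B-F 18, E-F 9, E-H 9, C-E 19, E-G 19] → take E-F (9); add F.
Step 3: frontier [B-H 15, E-H 9, C-E 19, E-G 19, D-F 6, C-F 14, F-G 14] → take D-F (6); add D.
Step 4: frontier [B-H 15, D-H 1, C-D 21, E-H 9, C-E 19, E-G 19, C-F 14, F-G 14] → take D-H (1); add H.
Step 5: frontier [C-D 21, C-E 19, E-G 19, C-F 14, F-G 14, C-H 10] → take C-H (10); add C.
Step 6: frontier [E-G 19, F-G 14] → take F-G (14); add G.
MST edges: B-E, E-F, D-F, D-H, C-H, F-G; total weight 12+9+6+1+10+14 = 52.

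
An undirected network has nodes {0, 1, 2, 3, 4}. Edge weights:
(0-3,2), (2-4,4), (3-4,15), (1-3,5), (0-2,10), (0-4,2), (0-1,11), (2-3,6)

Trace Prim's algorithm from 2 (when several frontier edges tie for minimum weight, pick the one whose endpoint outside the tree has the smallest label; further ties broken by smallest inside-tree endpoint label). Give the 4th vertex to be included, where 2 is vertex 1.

Prim, starting at 2.
Step 1: cheapest edge leaving the tree is 2-4 (4); add 4.
Step 2: cheapest edge leaving the tree is 0-4 (2); add 0.
Step 3: cheapest edge leaving the tree is 0-3 (2); add 3.
Step 4: cheapest edge leaving the tree is 1-3 (5); add 1.
Vertex order: 2, 4, 0, 3, 1. The 4th vertex is 3.

3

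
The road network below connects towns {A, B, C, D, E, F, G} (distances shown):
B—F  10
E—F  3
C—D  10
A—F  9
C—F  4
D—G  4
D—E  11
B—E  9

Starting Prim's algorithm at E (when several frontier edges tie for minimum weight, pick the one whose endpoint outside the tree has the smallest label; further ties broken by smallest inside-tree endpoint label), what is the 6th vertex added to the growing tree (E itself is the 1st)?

D

Prim, starting at E.
Step 1: cheapest edge leaving the tree is E—F (3); add F.
Step 2: cheapest edge leaving the tree is C—F (4); add C.
Step 3: cheapest edge leaving the tree is A—F (9); add A.
Step 4: cheapest edge leaving the tree is B—E (9); add B.
Step 5: cheapest edge leaving the tree is C—D (10); add D.
Step 6: cheapest edge leaving the tree is D—G (4); add G.
Vertex order: E, F, C, A, B, D, G. The 6th vertex is D.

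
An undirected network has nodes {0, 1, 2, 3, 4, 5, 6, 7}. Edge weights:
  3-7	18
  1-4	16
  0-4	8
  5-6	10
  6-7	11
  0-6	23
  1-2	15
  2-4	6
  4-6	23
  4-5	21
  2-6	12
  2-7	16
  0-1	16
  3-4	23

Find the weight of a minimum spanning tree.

80

Prim's algorithm from 1:
Step 1: cheapest edge leaving the tree is 1-2 (15); add 2.
Step 2: cheapest edge leaving the tree is 2-4 (6); add 4.
Step 3: cheapest edge leaving the tree is 0-4 (8); add 0.
Step 4: cheapest edge leaving the tree is 2-6 (12); add 6.
Step 5: cheapest edge leaving the tree is 5-6 (10); add 5.
Step 6: cheapest edge leaving the tree is 6-7 (11); add 7.
Step 7: cheapest edge leaving the tree is 3-7 (18); add 3.
MST edges: 1-2, 2-4, 0-4, 2-6, 5-6, 6-7, 3-7; total weight 15+6+8+12+10+11+18 = 80.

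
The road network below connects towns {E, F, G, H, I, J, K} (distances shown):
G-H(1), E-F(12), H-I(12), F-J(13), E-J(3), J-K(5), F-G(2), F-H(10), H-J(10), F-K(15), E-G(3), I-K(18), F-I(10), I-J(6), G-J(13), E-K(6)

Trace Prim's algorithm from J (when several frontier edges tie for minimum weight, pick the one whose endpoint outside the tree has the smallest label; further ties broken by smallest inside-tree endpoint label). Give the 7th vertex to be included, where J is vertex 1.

I

Prim, starting at J.
Step 1: cheapest edge leaving the tree is E-J (3); add E.
Step 2: cheapest edge leaving the tree is E-G (3); add G.
Step 3: cheapest edge leaving the tree is G-H (1); add H.
Step 4: cheapest edge leaving the tree is F-G (2); add F.
Step 5: cheapest edge leaving the tree is J-K (5); add K.
Step 6: cheapest edge leaving the tree is I-J (6); add I.
Vertex order: J, E, G, H, F, K, I. The 7th vertex is I.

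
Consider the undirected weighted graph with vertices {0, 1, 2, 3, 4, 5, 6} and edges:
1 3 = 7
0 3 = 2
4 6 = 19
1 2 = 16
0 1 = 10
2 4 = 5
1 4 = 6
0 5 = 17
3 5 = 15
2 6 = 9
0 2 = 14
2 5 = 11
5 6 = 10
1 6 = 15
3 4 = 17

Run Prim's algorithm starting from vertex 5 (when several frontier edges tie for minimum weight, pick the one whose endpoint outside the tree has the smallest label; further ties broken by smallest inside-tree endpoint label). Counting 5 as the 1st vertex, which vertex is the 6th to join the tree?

Prim's algorithm from 5:
Step 1: cheapest edge leaving the tree is 5 6 (10); add 6.
Step 2: cheapest edge leaving the tree is 2 6 (9); add 2.
Step 3: cheapest edge leaving the tree is 2 4 (5); add 4.
Step 4: cheapest edge leaving the tree is 1 4 (6); add 1.
Step 5: cheapest edge leaving the tree is 1 3 (7); add 3.
Step 6: cheapest edge leaving the tree is 0 3 (2); add 0.
Vertex order: 5, 6, 2, 4, 1, 3, 0. The 6th vertex is 3.

3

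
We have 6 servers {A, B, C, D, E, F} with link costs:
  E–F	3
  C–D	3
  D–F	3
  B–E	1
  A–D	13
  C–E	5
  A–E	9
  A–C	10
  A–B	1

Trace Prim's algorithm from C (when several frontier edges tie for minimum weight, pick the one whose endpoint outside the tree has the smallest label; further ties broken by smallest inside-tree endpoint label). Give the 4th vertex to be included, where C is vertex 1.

E

Prim's algorithm from C:
Step 1: cheapest edge leaving the tree is C–D (3); add D.
Step 2: cheapest edge leaving the tree is D–F (3); add F.
Step 3: cheapest edge leaving the tree is E–F (3); add E.
Step 4: cheapest edge leaving the tree is B–E (1); add B.
Step 5: cheapest edge leaving the tree is A–B (1); add A.
Vertex order: C, D, F, E, B, A. The 4th vertex is E.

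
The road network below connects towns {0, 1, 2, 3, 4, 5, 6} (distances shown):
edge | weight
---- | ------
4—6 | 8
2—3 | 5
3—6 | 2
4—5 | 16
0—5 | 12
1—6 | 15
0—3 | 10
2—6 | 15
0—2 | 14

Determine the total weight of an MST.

52

Kruskal's algorithm — process edges by increasing weight (ties by edge label):
3—6 (2): add — endpoints in different components.
2—3 (5): add — endpoints in different components.
4—6 (8): add — endpoints in different components.
0—3 (10): add — endpoints in different components.
0—5 (12): add — endpoints in different components.
0—2 (14): skip — 0 and 2 already connected.
1—6 (15): add — endpoints in different components.
MST edges: 3—6, 2—3, 4—6, 0—3, 0—5, 1—6; total weight 2+5+8+10+12+15 = 52.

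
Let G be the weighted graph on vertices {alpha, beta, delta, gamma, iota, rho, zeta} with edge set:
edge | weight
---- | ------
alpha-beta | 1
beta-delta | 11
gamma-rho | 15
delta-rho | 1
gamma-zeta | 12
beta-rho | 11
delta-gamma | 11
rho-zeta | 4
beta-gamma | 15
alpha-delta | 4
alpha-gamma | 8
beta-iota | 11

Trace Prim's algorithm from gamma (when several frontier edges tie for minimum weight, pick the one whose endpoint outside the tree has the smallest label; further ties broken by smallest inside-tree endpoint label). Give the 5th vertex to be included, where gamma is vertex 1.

Prim, starting at gamma.
Step 1: frontier [alpha-gamma 8, delta-gamma 11, gamma-zeta 12, beta-gamma 15, gamma-rho 15] → take alpha-gamma (8); add alpha.
Step 2: frontier [alpha-beta 1, alpha-delta 4, delta-gamma 11, gamma-zeta 12, beta-gamma 15, gamma-rho 15] → take alpha-beta (1); add beta.
Step 3: frontier [alpha-delta 4, beta-delta 11, beta-iota 11, beta-rho 11, delta-gamma 11, gamma-zeta 12, gamma-rho 15] → take alpha-delta (4); add delta.
Step 4: frontier [beta-iota 11, beta-rho 11, delta-rho 1, gamma-zeta 12, gamma-rho 15] → take delta-rho (1); add rho.
Step 5: frontier [beta-iota 11, gamma-zeta 12, rho-zeta 4] → take rho-zeta (4); add zeta.
Step 6: frontier [beta-iota 11] → take beta-iota (11); add iota.
Vertex order: gamma, alpha, beta, delta, rho, zeta, iota. The 5th vertex is rho.

rho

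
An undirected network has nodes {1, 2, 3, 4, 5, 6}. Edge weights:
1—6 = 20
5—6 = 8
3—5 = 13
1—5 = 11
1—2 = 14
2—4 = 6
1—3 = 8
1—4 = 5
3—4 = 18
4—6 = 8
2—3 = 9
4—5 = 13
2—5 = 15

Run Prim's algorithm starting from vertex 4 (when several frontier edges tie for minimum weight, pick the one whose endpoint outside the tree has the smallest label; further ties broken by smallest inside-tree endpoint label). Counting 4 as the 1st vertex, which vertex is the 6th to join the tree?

5

Prim's algorithm from 4:
Step 1: cheapest edge leaving the tree is 1—4 (5); add 1.
Step 2: cheapest edge leaving the tree is 2—4 (6); add 2.
Step 3: cheapest edge leaving the tree is 1—3 (8); add 3.
Step 4: cheapest edge leaving the tree is 4—6 (8); add 6.
Step 5: cheapest edge leaving the tree is 5—6 (8); add 5.
Vertex order: 4, 1, 2, 3, 6, 5. The 6th vertex is 5.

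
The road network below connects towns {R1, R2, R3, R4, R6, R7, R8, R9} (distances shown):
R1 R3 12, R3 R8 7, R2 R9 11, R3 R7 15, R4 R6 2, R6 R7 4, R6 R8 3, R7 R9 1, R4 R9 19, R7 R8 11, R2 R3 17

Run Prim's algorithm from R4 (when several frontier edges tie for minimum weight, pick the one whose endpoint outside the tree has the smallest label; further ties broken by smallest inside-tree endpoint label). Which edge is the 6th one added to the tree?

Grow the tree from R4 using Prim:
Step 1: cheapest edge leaving the tree is R4 R6 (2); add R6.
Step 2: cheapest edge leaving the tree is R6 R8 (3); add R8.
Step 3: cheapest edge leaving the tree is R6 R7 (4); add R7.
Step 4: cheapest edge leaving the tree is R7 R9 (1); add R9.
Step 5: cheapest edge leaving the tree is R3 R8 (7); add R3.
Step 6: cheapest edge leaving the tree is R2 R9 (11); add R2.
Step 7: cheapest edge leaving the tree is R1 R3 (12); add R1.
The 6th edge added is R2 R9.

R2-R9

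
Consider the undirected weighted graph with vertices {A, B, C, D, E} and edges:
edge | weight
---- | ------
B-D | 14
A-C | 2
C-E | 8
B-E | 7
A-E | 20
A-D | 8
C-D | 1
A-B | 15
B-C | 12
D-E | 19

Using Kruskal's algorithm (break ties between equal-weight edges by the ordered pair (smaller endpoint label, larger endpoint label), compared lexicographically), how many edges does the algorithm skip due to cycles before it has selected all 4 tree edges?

1

Kruskal's algorithm — process edges by increasing weight (ties by edge label):
C-D (1): add. Components now {A} {B} {C,D} {E}
A-C (2): add. Components now {A,C,D} {B} {E}
B-E (7): add. Components now {A,C,D} {B,E}
A-D (8): skip — A and D already connected.
C-E (8): add. Components now {A,B,C,D,E}
Edges rejected before the tree was complete: 1.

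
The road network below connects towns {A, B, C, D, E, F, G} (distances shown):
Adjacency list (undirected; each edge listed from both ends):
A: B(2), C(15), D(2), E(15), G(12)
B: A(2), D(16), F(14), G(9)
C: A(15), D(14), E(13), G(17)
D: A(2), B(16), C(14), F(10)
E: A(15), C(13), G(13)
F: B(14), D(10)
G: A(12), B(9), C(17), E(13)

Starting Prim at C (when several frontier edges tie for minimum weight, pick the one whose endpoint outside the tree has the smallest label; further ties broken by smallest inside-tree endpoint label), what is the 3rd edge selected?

B-G

Prim's algorithm from C:
Step 1: cheapest edge leaving the tree is C-E (13); add E.
Step 2: cheapest edge leaving the tree is E-G (13); add G.
Step 3: cheapest edge leaving the tree is B-G (9); add B.
Step 4: cheapest edge leaving the tree is A-B (2); add A.
Step 5: cheapest edge leaving the tree is A-D (2); add D.
Step 6: cheapest edge leaving the tree is D-F (10); add F.
The 3rd edge added is B-G.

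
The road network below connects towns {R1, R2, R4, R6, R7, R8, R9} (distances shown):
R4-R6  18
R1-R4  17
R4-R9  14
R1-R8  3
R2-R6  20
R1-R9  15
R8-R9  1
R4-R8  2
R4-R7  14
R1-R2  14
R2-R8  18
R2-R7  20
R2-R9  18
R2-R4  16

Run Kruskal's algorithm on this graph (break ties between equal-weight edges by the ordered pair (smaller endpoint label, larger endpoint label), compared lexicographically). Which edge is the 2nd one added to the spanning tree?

Sort edges by weight, then run Kruskal:
R8-R9 (1): add — endpoints in different components.
R4-R8 (2): add — endpoints in different components.
R1-R8 (3): add — endpoints in different components.
R1-R2 (14): add — endpoints in different components.
R4-R7 (14): add — endpoints in different components.
R4-R9 (14): skip — R4 and R9 already connected.
R1-R9 (15): skip — R9 and R1 already connected.
R2-R4 (16): skip — R4 and R2 already connected.
R1-R4 (17): skip — R4 and R1 already connected.
R2-R8 (18): skip — R2 and R8 already connected.
R2-R9 (18): skip — R2 and R9 already connected.
R4-R6 (18): add — endpoints in different components.
The 2nd edge added is R4-R8.

R4-R8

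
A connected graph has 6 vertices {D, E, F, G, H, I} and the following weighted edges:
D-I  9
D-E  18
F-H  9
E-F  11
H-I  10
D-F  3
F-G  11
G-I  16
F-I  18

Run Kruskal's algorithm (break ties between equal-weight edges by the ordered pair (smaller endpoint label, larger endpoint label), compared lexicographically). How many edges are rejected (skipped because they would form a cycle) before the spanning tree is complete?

Kruskal's algorithm — process edges by increasing weight (ties by edge label):
D-F (3): add — endpoints in different components.
D-I (9): add — endpoints in different components.
F-H (9): add — endpoints in different components.
H-I (10): skip — H and I already connected.
E-F (11): add — endpoints in different components.
F-G (11): add — endpoints in different components.
Edges rejected before the tree was complete: 1.

1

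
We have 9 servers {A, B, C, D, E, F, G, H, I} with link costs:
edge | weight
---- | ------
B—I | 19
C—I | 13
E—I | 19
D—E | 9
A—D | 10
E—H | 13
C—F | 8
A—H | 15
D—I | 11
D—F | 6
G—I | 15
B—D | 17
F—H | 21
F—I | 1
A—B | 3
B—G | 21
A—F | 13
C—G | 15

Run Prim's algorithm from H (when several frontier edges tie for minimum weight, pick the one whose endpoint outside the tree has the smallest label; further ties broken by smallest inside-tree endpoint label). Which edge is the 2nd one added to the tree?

Prim, starting at H.
Step 1: cheapest edge leaving the tree is E—H (13); add E.
Step 2: cheapest edge leaving the tree is D—E (9); add D.
Step 3: cheapest edge leaving the tree is D—F (6); add F.
Step 4: cheapest edge leaving the tree is F—I (1); add I.
Step 5: cheapest edge leaving the tree is C—F (8); add C.
Step 6: cheapest edge leaving the tree is A—D (10); add A.
Step 7: cheapest edge leaving the tree is A—B (3); add B.
Step 8: cheapest edge leaving the tree is C—G (15); add G.
The 2nd edge added is D—E.

D-E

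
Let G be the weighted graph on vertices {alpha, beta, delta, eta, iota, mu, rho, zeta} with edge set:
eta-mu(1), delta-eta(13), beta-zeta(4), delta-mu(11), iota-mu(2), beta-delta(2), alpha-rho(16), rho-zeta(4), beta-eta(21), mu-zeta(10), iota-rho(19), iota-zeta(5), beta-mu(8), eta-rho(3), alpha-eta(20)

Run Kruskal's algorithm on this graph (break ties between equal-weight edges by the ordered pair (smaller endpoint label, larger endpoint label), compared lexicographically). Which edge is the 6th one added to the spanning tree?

Kruskal: consider edges lightest-first.
eta-mu (1): add — endpoints in different components.
beta-delta (2): add — endpoints in different components.
iota-mu (2): add — endpoints in different components.
eta-rho (3): add — endpoints in different components.
beta-zeta (4): add — endpoints in different components.
rho-zeta (4): add — endpoints in different components.
iota-zeta (5): skip — zeta and iota already connected.
beta-mu (8): skip — beta and mu already connected.
mu-zeta (10): skip — mu and zeta already connected.
delta-mu (11): skip — delta and mu already connected.
delta-eta (13): skip — delta and eta already connected.
alpha-rho (16): add — endpoints in different components.
The 6th edge added is rho-zeta.

rho-zeta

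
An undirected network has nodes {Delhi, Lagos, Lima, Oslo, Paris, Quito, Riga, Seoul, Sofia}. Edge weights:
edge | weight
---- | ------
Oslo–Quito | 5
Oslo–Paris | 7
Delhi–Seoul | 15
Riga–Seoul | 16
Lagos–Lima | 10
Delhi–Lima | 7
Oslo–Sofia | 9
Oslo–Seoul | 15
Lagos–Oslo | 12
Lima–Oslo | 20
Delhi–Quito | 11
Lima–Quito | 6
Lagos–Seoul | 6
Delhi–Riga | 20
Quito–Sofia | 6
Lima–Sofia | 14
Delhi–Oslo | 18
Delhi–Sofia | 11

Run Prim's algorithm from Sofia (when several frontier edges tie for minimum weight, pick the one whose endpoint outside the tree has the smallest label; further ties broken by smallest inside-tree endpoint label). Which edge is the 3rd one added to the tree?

Prim, starting at Sofia.
Step 1: cheapest edge leaving the tree is Quito–Sofia (6); add Quito.
Step 2: cheapest edge leaving the tree is Oslo–Quito (5); add Oslo.
Step 3: cheapest edge leaving the tree is Lima–Quito (6); add Lima.
Step 4: cheapest edge leaving the tree is Delhi–Lima (7); add Delhi.
Step 5: cheapest edge leaving the tree is Oslo–Paris (7); add Paris.
Step 6: cheapest edge leaving the tree is Lagos–Lima (10); add Lagos.
Step 7: cheapest edge leaving the tree is Lagos–Seoul (6); add Seoul.
Step 8: cheapest edge leaving the tree is Riga–Seoul (16); add Riga.
The 3rd edge added is Lima–Quito.

Lima-Quito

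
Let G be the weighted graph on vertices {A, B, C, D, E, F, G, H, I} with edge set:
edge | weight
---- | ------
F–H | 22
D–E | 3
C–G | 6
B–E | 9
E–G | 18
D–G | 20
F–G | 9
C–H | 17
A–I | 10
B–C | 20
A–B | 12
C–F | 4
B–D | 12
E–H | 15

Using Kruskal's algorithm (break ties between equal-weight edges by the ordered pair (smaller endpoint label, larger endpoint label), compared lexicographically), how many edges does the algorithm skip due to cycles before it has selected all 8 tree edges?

2

Sort edges by weight, then run Kruskal:
D–E (3): add — endpoints in different components.
C–F (4): add — endpoints in different components.
C–G (6): add — endpoints in different components.
B–E (9): add — endpoints in different components.
F–G (9): skip — F and G already connected.
A–I (10): add — endpoints in different components.
A–B (12): add — endpoints in different components.
B–D (12): skip — B and D already connected.
E–H (15): add — endpoints in different components.
C–H (17): add — endpoints in different components.
Edges rejected before the tree was complete: 2.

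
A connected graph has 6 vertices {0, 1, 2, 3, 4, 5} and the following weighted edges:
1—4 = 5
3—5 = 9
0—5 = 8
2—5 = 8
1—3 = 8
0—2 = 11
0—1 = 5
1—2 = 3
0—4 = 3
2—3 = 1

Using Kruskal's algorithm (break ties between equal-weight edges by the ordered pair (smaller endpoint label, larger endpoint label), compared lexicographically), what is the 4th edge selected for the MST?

Kruskal's algorithm — process edges by increasing weight (ties by edge label):
2—3 (1): add — endpoints in different components.
0—4 (3): add — endpoints in different components.
1—2 (3): add — endpoints in different components.
0—1 (5): add — endpoints in different components.
1—4 (5): skip — 1 and 4 already connected.
0—5 (8): add — endpoints in different components.
The 4th edge added is 0—1.

0-1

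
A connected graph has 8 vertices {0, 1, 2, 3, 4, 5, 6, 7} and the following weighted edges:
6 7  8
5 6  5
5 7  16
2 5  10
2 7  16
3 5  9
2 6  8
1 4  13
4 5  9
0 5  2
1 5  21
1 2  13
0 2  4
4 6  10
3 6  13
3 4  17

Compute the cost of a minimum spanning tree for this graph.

Kruskal: consider edges lightest-first.
0 5 (2): add — endpoints in different components.
0 2 (4): add — endpoints in different components.
5 6 (5): add — endpoints in different components.
2 6 (8): skip — 2 and 6 already connected.
6 7 (8): add — endpoints in different components.
3 5 (9): add — endpoints in different components.
4 5 (9): add — endpoints in different components.
2 5 (10): skip — 2 and 5 already connected.
4 6 (10): skip — 4 and 6 already connected.
1 2 (13): add — endpoints in different components.
MST edges: 0 5, 0 2, 5 6, 6 7, 3 5, 4 5, 1 2; total weight 2+4+5+8+9+9+13 = 50.

50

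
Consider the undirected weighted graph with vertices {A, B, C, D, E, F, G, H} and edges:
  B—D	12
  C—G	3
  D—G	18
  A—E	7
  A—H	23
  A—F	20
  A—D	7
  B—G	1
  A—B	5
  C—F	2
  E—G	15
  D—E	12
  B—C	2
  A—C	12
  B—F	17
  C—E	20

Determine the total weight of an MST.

47

Grow the tree from F using Prim:
Step 1: cheapest edge leaving the tree is C—F (2); add C.
Step 2: cheapest edge leaving the tree is B—C (2); add B.
Step 3: cheapest edge leaving the tree is B—G (1); add G.
Step 4: cheapest edge leaving the tree is A—B (5); add A.
Step 5: cheapest edge leaving the tree is A—D (7); add D.
Step 6: cheapest edge leaving the tree is A—E (7); add E.
Step 7: cheapest edge leaving the tree is A—H (23); add H.
MST edges: C—F, B—C, B—G, A—B, A—D, A—E, A—H; total weight 2+2+1+5+7+7+23 = 47.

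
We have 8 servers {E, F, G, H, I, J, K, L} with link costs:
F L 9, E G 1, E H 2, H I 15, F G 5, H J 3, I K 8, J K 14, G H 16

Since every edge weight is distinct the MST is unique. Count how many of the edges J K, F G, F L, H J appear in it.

Sort edges by weight, then run Kruskal:
E G (1): add — endpoints in different components.
E H (2): add — endpoints in different components.
H J (3): add — endpoints in different components.
F G (5): add — endpoints in different components.
I K (8): add — endpoints in different components.
F L (9): add — endpoints in different components.
J K (14): add — endpoints in different components.
MST edge set: {E G, E H, H J, F G, I K, F L, J K}.
Of the listed edges, {J K, F G, F L, H J} are in the MST → 4.

4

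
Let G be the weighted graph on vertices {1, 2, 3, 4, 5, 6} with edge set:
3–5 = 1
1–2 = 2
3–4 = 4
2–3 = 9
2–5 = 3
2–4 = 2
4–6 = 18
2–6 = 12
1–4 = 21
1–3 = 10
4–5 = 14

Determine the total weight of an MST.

Kruskal: consider edges lightest-first.
3–5 (1): add — endpoints in different components.
1–2 (2): add — endpoints in different components.
2–4 (2): add — endpoints in different components.
2–5 (3): add — endpoints in different components.
3–4 (4): skip — 3 and 4 already connected.
2–3 (9): skip — 2 and 3 already connected.
1–3 (10): skip — 1 and 3 already connected.
2–6 (12): add — endpoints in different components.
MST edges: 3–5, 1–2, 2–4, 2–5, 2–6; total weight 1+2+2+3+12 = 20.

20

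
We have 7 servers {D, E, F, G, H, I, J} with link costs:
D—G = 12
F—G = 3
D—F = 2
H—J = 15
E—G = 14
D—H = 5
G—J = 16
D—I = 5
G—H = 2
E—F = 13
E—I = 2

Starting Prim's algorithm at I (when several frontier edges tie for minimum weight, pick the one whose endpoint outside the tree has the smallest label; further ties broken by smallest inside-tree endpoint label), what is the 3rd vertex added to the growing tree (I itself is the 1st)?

D

Prim, starting at I.
Step 1: cheapest edge leaving the tree is E—I (2); add E.
Step 2: cheapest edge leaving the tree is D—I (5); add D.
Step 3: cheapest edge leaving the tree is D—F (2); add F.
Step 4: cheapest edge leaving the tree is F—G (3); add G.
Step 5: cheapest edge leaving the tree is G—H (2); add H.
Step 6: cheapest edge leaving the tree is H—J (15); add J.
Vertex order: I, E, D, F, G, H, J. The 3rd vertex is D.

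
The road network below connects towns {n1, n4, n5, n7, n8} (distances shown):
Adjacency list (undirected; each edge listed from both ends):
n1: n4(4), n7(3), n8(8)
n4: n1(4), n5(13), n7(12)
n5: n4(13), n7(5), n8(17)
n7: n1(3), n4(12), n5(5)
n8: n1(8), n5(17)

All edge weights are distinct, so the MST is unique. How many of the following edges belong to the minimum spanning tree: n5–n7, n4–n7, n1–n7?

2

Kruskal's algorithm — process edges by increasing weight (ties by edge label):
n1–n7 (3): add. Components now {n1,n7} {n5} {n8} {n4}
n1–n4 (4): add. Components now {n1,n4,n7} {n5} {n8}
n5–n7 (5): add. Components now {n1,n4,n5,n7} {n8}
n1–n8 (8): add. Components now {n1,n4,n5,n7,n8}
MST edge set: {n1–n7, n1–n4, n5–n7, n1–n8}.
Of the listed edges, {n5–n7, n1–n7} are in the MST → 2.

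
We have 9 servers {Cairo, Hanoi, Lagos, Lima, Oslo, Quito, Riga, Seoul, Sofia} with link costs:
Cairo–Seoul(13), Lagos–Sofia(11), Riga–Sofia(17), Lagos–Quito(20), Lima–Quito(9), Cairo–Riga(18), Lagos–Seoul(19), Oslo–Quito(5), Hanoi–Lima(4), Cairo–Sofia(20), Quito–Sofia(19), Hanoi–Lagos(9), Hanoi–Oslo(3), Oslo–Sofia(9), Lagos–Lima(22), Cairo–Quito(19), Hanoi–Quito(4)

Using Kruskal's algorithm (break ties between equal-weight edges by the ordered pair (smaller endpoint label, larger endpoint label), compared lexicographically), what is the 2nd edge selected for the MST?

Kruskal: consider edges lightest-first.
Hanoi–Oslo (3): add — endpoints in different components.
Hanoi–Lima (4): add — endpoints in different components.
Hanoi–Quito (4): add — endpoints in different components.
Oslo–Quito (5): skip — Oslo and Quito already connected.
Hanoi–Lagos (9): add — endpoints in different components.
Lima–Quito (9): skip — Quito and Lima already connected.
Oslo–Sofia (9): add — endpoints in different components.
Lagos–Sofia (11): skip — Sofia and Lagos already connected.
Cairo–Seoul (13): add — endpoints in different components.
Riga–Sofia (17): add — endpoints in different components.
Cairo–Riga (18): add — endpoints in different components.
The 2nd edge added is Hanoi–Lima.

Hanoi-Lima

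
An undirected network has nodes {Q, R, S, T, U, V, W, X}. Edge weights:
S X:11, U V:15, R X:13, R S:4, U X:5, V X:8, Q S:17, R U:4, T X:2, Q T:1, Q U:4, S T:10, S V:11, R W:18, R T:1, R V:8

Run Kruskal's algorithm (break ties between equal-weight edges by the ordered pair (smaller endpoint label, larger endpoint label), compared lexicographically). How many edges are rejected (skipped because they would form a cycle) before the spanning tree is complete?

Kruskal: consider edges lightest-first.
Q T (1): add — endpoints in different components.
R T (1): add — endpoints in different components.
T X (2): add — endpoints in different components.
Q U (4): add — endpoints in different components.
R S (4): add — endpoints in different components.
R U (4): skip — R and U already connected.
U X (5): skip — X and U already connected.
R V (8): add — endpoints in different components.
V X (8): skip — X and V already connected.
S T (10): skip — T and S already connected.
S V (11): skip — V and S already connected.
S X (11): skip — X and S already connected.
R X (13): skip — X and R already connected.
U V (15): skip — V and U already connected.
Q S (17): skip — Q and S already connected.
R W (18): add — endpoints in different components.
Edges rejected before the tree was complete: 9.

9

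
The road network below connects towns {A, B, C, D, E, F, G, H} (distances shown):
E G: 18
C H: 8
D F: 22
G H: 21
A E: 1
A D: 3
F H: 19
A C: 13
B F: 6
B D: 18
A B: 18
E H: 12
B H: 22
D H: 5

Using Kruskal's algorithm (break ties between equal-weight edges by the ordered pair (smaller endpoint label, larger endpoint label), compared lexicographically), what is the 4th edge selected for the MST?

B-F

Sort edges by weight, then run Kruskal:
A E (1): add — endpoints in different components.
A D (3): add — endpoints in different components.
D H (5): add — endpoints in different components.
B F (6): add — endpoints in different components.
C H (8): add — endpoints in different components.
E H (12): skip — E and H already connected.
A C (13): skip — A and C already connected.
A B (18): add — endpoints in different components.
B D (18): skip — B and D already connected.
E G (18): add — endpoints in different components.
The 4th edge added is B F.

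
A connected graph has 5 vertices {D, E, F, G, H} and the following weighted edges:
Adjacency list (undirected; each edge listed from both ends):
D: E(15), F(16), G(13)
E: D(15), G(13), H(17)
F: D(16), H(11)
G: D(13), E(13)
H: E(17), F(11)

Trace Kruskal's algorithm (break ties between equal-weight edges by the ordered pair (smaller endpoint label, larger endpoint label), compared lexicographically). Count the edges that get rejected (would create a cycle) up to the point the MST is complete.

1

Kruskal's algorithm — process edges by increasing weight (ties by edge label):
F-H (11): add. Components now {D} {E} {F,H} {G}
D-G (13): add. Components now {D,G} {E} {F,H}
E-G (13): add. Components now {D,E,G} {F,H}
D-E (15): skip — D and E already connected.
D-F (16): add. Components now {D,E,F,G,H}
Edges rejected before the tree was complete: 1.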